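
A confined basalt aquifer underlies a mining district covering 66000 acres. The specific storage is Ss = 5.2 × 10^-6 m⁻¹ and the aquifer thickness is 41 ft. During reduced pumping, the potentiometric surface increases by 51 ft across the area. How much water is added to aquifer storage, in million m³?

b = 41 ft = 12.5 m
S = Ss × b = 5.2 × 10^-6 m⁻¹ × 12.5 m = 6.498 × 10^-5
A = 66000 acres = 2.671 × 10^8 m²
Δh = 51 ft = 15.54 m
ΔV = S × A × Δh = 6.498 × 10^-5 × 2.671 × 10^8 m² × 15.54 m = 2.698 × 10^5 m³
ΔV = 2.698 × 10^5 m³ = 0.2698 million m³

ΔV ≈ 0.27 million m³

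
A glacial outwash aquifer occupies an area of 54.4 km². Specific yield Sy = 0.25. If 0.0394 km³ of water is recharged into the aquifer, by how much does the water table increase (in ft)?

Δh ≈ 9.5 ft

A = 54.4 km² = 5.44 × 10^7 m²
ΔV = 0.0394 km³ = 3.94 × 10^7 m³
Δh = ΔV / (Sy × A) = 3.94 × 10^7 m³ / (0.25 × 5.44 × 10^7 m²) = 2.897 m
Δh = 2.897 m = 9.505 ft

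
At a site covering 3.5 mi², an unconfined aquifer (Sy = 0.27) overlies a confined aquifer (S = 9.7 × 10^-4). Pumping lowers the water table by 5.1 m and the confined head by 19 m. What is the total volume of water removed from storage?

ΔV ≈ 1.26 × 10^7 m³

A = 3.5 mi² = 9.065 × 10^6 m²
Unconfined: ΔV_u = Sy × A × Δh_u = 0.27 × 9.065 × 10^6 × 5.1 = 1.248 × 10^7 m³
Confined: ΔV_c = S × A × Δh_c = 9.7 × 10^-4 × 9.065 × 10^6 × 19 = 1.671 × 10^5 m³
Total ΔV = 1.248 × 10^7 + 1.671 × 10^5 = 1.265 × 10^7 m³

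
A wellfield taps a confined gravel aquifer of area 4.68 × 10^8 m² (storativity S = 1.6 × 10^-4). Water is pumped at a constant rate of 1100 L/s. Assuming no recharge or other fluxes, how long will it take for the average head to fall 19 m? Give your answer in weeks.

t ≈ 2.14 weeks

ΔV = S × A × Δh = 1.6 × 10^-4 × 4.68 × 10^8 × 19 = 1.423 × 10^6 m³
Q = 1100 L/s = 95040 m³/d
t = ΔV / Q = 1.423 × 10^6 m³ / 95040 m³/d = 14.97 d
t = 14.97 d ≈ 2.139 weeks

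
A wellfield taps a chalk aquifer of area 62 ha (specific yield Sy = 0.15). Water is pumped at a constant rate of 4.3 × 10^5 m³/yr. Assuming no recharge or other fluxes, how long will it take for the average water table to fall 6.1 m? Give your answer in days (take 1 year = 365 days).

t ≈ 482 days

A = 62 ha = 6.2 × 10^5 m²
ΔV = Sy × A × Δh = 0.15 × 6.2 × 10^5 × 6.1 = 5.673 × 10^5 m³
Q = 4.3 × 10^5 m³/yr = 1178 m³/d
t = ΔV / Q = 5.673 × 10^5 m³ / 1178 m³/d = 481.5 d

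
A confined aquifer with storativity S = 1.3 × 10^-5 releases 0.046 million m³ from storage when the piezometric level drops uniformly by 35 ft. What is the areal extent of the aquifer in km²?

Δh = 35 ft = 10.67 m
ΔV = 0.046 million m³ = 46000 m³
A = ΔV / (S × Δh) = 46000 / (1.3 × 10^-5 × 10.67) = 3.317 × 10^8 m²
A = 3.317 × 10^8 m² = 331.7 km²

A ≈ 332 km²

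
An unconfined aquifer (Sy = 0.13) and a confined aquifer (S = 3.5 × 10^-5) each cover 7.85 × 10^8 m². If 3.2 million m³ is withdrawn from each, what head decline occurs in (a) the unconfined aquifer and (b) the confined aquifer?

Δh_u ≈ 0.0314 m; Δh_c ≈ 116 m

ΔV = 3.2 million m³ = 3.2 × 10^6 m³
Unconfined: Δh_u = ΔV/(Sy·A) = 3.2 × 10^6/(0.13 × 7.85 × 10^8) = 0.03136 m
Confined: Δh_c = ΔV/(S·A) = 3.2 × 10^6/(3.5 × 10^-5 × 7.85 × 10^8) = 116.5 m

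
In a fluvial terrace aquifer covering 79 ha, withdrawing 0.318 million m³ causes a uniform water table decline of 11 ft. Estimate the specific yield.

A = 79 ha = 7.9 × 10^5 m²
Δh = 11 ft = 3.353 m
ΔV = 0.318 million m³ = 3.18 × 10^5 m³
Sy = ΔV / (A × Δh) = 3.18 × 10^5 m³ / (7.9 × 10^5 m² × 3.353 m) = 0.1201

Sy ≈ 0.12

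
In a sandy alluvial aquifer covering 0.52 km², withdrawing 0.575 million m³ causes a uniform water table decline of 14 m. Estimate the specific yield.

Sy ≈ 0.079

A = 0.52 km² = 5.2 × 10^5 m²
ΔV = 0.575 million m³ = 5.75 × 10^5 m³
Sy = ΔV / (A × Δh) = 5.75 × 10^5 m³ / (5.2 × 10^5 m² × 14 m) = 0.07898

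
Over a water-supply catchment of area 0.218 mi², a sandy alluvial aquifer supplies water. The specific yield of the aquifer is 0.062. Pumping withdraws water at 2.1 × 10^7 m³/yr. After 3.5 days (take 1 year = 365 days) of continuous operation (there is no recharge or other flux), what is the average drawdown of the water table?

A = 0.218 mi² = 5.646 × 10^5 m²
Q = 2.1 × 10^7 m³/yr = 57530 m³/d
ΔV = Q × t = 57530 m³/d × 3.5 d = 2.014 × 10^5 m³
Δh = ΔV / (Sy × A) = 2.014 × 10^5 / (0.062 × 5.646 × 10^5) = 5.752 m

Δh ≈ 5.75 m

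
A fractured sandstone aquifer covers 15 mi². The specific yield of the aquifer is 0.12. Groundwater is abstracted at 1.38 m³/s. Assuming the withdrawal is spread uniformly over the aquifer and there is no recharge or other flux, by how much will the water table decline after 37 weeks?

Δh ≈ 6.62 m

A = 15 mi² = 3.885 × 10^7 m²
Q = 1.38 m³/s = 1.192 × 10^5 m³/d
t = 37 weeks = 259 d
ΔV = Q × t = 1.192 × 10^5 m³/d × 259 d = 3.088 × 10^7 m³
Δh = ΔV / (Sy × A) = 3.088 × 10^7 / (0.12 × 3.885 × 10^7) = 6.624 m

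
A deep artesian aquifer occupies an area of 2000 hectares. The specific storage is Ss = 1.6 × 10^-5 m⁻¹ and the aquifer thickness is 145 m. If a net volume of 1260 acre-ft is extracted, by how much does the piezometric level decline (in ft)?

S = Ss × b = 1.6 × 10^-5 m⁻¹ × 145 m = 2.32 × 10^-3
A = 2000 hectares = 2 × 10^7 m²
ΔV = 1260 acre-ft = 1.554 × 10^6 m³
Δh = ΔV / (S × A) = 1.554 × 10^6 m³ / (0.00232 × 2 × 10^7 m²) = 33.5 m
Δh = 33.5 m = 109.9 ft

Δh ≈ 110 ft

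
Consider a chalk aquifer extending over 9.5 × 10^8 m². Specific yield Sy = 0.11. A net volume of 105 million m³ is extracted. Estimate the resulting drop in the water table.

ΔV = 105 million m³ = 1.05 × 10^8 m³
Δh = ΔV / (Sy × A) = 1.05 × 10^8 m³ / (0.11 × 9.5 × 10^8 m²) = 1.005 m

Δh ≈ 1 m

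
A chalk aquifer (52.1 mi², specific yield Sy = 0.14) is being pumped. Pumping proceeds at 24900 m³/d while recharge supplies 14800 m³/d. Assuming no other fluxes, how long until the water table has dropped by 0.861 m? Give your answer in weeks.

A = 52.1 mi² = 1.349 × 10^8 m²
ΔV = Sy × A × Δh = 0.14 × 1.349 × 10^8 × 0.861 = 1.627 × 10^7 m³
Net withdrawal = 24900 − 14800 = 10100 m³/d
t = ΔV / Q = 1.627 × 10^7 m³ / 10100 m³/d = 1610 d
t = 1610 d ≈ 230.1 weeks

t ≈ 230 weeks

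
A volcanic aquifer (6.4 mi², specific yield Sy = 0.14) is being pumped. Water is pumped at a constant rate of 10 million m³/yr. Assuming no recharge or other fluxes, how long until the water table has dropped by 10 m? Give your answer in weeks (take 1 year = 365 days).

A = 6.4 mi² = 1.658 × 10^7 m²
ΔV = Sy × A × Δh = 0.14 × 1.658 × 10^7 × 10 = 2.321 × 10^7 m³
Q = 10 million m³/yr = 27400 m³/d
t = ΔV / Q = 2.321 × 10^7 m³ / 27400 m³/d = 847 d
t = 847 d ≈ 121 weeks

t ≈ 121 weeks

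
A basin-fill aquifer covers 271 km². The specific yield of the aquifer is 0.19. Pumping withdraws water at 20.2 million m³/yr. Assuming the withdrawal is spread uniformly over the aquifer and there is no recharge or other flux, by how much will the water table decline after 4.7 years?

A = 271 km² = 2.71 × 10^8 m²
Q = 20.2 million m³/yr = 55340 m³/d
t = 4.7 years = 1716 d
ΔV = Q × t = 55340 m³/d × 1716 d = 9.494 × 10^7 m³
Δh = ΔV / (Sy × A) = 9.494 × 10^7 / (0.19 × 2.71 × 10^8) = 1.844 m

Δh ≈ 1.84 m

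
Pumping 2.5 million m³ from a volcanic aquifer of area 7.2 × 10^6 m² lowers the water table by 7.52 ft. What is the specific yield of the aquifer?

Δh = 7.52 ft = 2.292 m
ΔV = 2.5 million m³ = 2.5 × 10^6 m³
Sy = ΔV / (A × Δh) = 2.5 × 10^6 m³ / (7.2 × 10^6 m² × 2.292 m) = 0.1515

Sy ≈ 0.15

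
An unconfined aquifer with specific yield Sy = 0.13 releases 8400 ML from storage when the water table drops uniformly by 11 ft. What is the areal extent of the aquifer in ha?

Δh = 11 ft = 3.353 m
ΔV = 8400 ML = 8.4 × 10^6 m³
A = ΔV / (Sy × Δh) = 8.4 × 10^6 / (0.13 × 3.353) = 1.927 × 10^7 m²
A = 1.927 × 10^7 m² = 1927 ha

A ≈ 1930 ha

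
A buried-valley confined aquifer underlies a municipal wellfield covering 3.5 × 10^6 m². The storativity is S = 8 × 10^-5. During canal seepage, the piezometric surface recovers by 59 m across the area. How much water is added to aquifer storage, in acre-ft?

ΔV = S × A × Δh = 8 × 10^-5 × 3.5 × 10^6 m² × 59 m = 16520 m³
ΔV = 16520 m³ = 13.39 acre-ft

ΔV ≈ 13.4 acre-ft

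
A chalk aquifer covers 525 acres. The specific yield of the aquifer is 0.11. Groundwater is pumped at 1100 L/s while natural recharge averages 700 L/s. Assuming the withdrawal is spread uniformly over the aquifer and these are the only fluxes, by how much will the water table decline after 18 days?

Δh ≈ 2.66 m

A = 525 acres = 2.125 × 10^6 m²
Net abstraction = 1100 − 700 = 400 L/s
Q_net = 400 L/s = 34560 m³/d
ΔV = Q × t = 34560 m³/d × 18 d = 6.221 × 10^5 m³
Δh = ΔV / (Sy × A) = 6.221 × 10^5 / (0.11 × 2.125 × 10^6) = 2.662 m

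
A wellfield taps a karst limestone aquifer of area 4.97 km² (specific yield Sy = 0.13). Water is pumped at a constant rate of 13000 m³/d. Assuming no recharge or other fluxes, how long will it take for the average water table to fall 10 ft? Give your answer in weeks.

t ≈ 21.6 weeks

A = 4.97 km² = 4.97 × 10^6 m²
Δh = 10 ft = 3.048 m
ΔV = Sy × A × Δh = 0.13 × 4.97 × 10^6 × 3.048 = 1.969 × 10^6 m³
t = ΔV / Q = 1.969 × 10^6 m³ / 13000 m³/d = 151.5 d
t = 151.5 d ≈ 21.64 weeks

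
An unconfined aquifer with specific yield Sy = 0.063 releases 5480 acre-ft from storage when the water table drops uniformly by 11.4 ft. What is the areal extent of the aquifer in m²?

Δh = 11.4 ft = 3.475 m
ΔV = 5480 acre-ft = 6.759 × 10^6 m³
A = ΔV / (Sy × Δh) = 6.759 × 10^6 / (0.063 × 3.475) = 3.088 × 10^7 m²

A ≈ 3.09 × 10^7 m²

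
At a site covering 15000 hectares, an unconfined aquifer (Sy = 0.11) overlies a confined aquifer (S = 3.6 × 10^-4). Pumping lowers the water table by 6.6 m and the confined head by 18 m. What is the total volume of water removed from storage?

A = 15000 hectares = 1.5 × 10^8 m²
Unconfined: ΔV_u = Sy × A × Δh_u = 0.11 × 1.5 × 10^8 × 6.6 = 1.089 × 10^8 m³
Confined: ΔV_c = S × A × Δh_c = 3.6 × 10^-4 × 1.5 × 10^8 × 18 = 9.72 × 10^5 m³
Total ΔV = 1.089 × 10^8 + 9.72 × 10^5 = 1.099 × 10^8 m³

ΔV ≈ 1.1 × 10^8 m³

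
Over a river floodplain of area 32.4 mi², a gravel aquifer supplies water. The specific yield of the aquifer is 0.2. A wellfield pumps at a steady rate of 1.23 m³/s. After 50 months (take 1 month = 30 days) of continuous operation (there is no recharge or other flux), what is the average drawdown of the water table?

A = 32.4 mi² = 8.392 × 10^7 m²
Q = 1.23 m³/s = 1.063 × 10^5 m³/d
t = 50 months = 1500 d
ΔV = Q × t = 1.063 × 10^5 m³/d × 1500 d = 1.594 × 10^8 m³
Δh = ΔV / (Sy × A) = 1.594 × 10^8 / (0.2 × 8.392 × 10^7) = 9.498 m

Δh ≈ 9.5 m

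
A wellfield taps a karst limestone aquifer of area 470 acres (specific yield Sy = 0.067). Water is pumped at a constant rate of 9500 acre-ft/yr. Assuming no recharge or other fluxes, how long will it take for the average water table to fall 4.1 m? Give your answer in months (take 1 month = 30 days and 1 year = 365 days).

A = 470 acres = 1.902 × 10^6 m²
ΔV = Sy × A × Δh = 0.067 × 1.902 × 10^6 × 4.1 = 5.225 × 10^5 m³
Q = 9500 acre-ft/yr = 32100 m³/d
t = ΔV / Q = 5.225 × 10^5 m³ / 32100 m³/d = 16.27 d
t = 16.27 d ≈ 0.5425 months

t ≈ 0.542 months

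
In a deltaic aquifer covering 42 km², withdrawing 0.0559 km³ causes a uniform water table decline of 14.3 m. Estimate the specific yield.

A = 42 km² = 4.2 × 10^7 m²
ΔV = 0.0559 km³ = 5.59 × 10^7 m³
Sy = ΔV / (A × Δh) = 5.59 × 10^7 m³ / (4.2 × 10^7 m² × 14.3 m) = 0.09307

Sy ≈ 0.093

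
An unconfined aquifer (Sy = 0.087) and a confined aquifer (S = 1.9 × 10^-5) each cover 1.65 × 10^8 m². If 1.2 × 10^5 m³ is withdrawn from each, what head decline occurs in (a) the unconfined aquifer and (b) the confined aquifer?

Δh_u ≈ 0.00836 m; Δh_c ≈ 38.3 m

Unconfined: Δh_u = ΔV/(Sy·A) = 1.2 × 10^5/(0.087 × 1.65 × 10^8) = 0.008359 m
Confined: Δh_c = ΔV/(S·A) = 1.2 × 10^5/(1.9 × 10^-5 × 1.65 × 10^8) = 38.28 m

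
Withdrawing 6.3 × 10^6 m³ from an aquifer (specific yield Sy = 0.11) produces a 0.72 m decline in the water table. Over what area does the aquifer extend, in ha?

A ≈ 7950 ha

A = ΔV / (Sy × Δh) = 6.3 × 10^6 / (0.11 × 0.72) = 7.955 × 10^7 m²
A = 7.955 × 10^7 m² = 7955 ha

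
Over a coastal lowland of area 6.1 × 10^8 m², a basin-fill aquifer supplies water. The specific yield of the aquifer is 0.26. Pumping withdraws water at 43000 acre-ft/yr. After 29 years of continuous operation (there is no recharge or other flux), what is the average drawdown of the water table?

Δh ≈ 9.7 m

Q = 43000 acre-ft/yr = 1.453 × 10^5 m³/d
t = 29 years = 10580 d
ΔV = Q × t = 1.453 × 10^5 m³/d × 10580 d = 1.538 × 10^9 m³
Δh = ΔV / (Sy × A) = 1.538 × 10^9 / (0.26 × 6.1 × 10^8) = 9.698 m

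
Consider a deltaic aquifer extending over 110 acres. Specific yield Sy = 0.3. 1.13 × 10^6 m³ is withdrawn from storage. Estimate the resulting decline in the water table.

A = 110 acres = 4.452 × 10^5 m²
Δh = ΔV / (Sy × A) = 1.13 × 10^6 m³ / (0.3 × 4.452 × 10^5 m²) = 8.461 m

Δh ≈ 8.46 m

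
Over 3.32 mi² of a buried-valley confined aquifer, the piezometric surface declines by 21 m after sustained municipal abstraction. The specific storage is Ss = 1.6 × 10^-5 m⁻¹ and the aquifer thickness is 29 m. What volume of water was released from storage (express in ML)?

S = Ss × b = 1.6 × 10^-5 m⁻¹ × 29 m = 4.64 × 10^-4
A = 3.32 mi² = 8.599 × 10^6 m²
ΔV = S × A × Δh = 4.64 × 10^-4 × 8.599 × 10^6 m² × 21 m = 83790 m³
ΔV = 83790 m³ = 83.79 ML

ΔV ≈ 83.8 ML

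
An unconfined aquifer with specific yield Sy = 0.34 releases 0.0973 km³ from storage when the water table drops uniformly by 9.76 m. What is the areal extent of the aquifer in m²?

ΔV = 0.0973 km³ = 9.73 × 10^7 m³
A = ΔV / (Sy × Δh) = 9.73 × 10^7 / (0.34 × 9.76) = 2.932 × 10^7 m²

A ≈ 2.93 × 10^7 m²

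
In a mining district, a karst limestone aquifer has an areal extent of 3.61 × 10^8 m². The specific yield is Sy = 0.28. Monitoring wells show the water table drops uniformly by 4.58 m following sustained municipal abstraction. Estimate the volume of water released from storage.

ΔV = Sy × A × Δh = 0.28 × 3.61 × 10^8 m² × 4.58 m = 4.629 × 10^8 m³

ΔV ≈ 4.63 × 10^8 m³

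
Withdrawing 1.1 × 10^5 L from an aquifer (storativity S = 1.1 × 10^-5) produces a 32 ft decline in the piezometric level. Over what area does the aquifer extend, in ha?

A ≈ 103 ha

Δh = 32 ft = 9.754 m
ΔV = 1.1 × 10^5 L = 110 m³
A = ΔV / (S × Δh) = 110 / (1.1 × 10^-5 × 9.754) = 1.025 × 10^6 m²
A = 1.025 × 10^6 m² = 102.5 ha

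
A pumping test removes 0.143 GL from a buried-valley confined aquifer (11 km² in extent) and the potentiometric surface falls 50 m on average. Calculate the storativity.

S ≈ 2.6 × 10^-4

A = 11 km² = 1.1 × 10^7 m²
ΔV = 0.143 GL = 1.43 × 10^5 m³
S = ΔV / (A × Δh) = 1.43 × 10^5 m³ / (1.1 × 10^7 m² × 50 m) = 2.6 × 10^-4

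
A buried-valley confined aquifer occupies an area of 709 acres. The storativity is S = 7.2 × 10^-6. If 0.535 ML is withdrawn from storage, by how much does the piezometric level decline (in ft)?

Δh ≈ 85 ft

A = 709 acres = 2.869 × 10^6 m²
ΔV = 0.535 ML = 535 m³
Δh = ΔV / (S × A) = 535 m³ / (7.2 × 10^-6 × 2.869 × 10^6 m²) = 25.9 m
Δh = 25.9 m = 84.97 ft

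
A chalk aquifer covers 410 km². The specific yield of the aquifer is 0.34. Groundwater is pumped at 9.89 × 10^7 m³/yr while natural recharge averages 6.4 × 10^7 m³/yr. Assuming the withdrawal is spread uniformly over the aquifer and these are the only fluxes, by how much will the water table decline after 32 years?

Δh ≈ 8.01 m

A = 410 km² = 4.1 × 10^8 m²
Net abstraction = 9.89 × 10^7 − 6.4 × 10^7 = 3.49 × 10^7 m³/yr
Q_net = 3.49 × 10^7 m³/yr = 95620 m³/d
t = 32 years = 11680 d
ΔV = Q × t = 95620 m³/d × 11680 d = 1.117 × 10^9 m³
Δh = ΔV / (Sy × A) = 1.117 × 10^9 / (0.34 × 4.1 × 10^8) = 8.011 m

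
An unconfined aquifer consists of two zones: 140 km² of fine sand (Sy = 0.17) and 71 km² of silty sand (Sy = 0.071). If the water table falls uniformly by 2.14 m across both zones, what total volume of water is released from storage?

ΔV ≈ 6.17 × 10^7 m³

A₁ = 140 km² = 1.4 × 10^8 m²; A₂ = 71 km² = 7.1 × 10^7 m²
ΔV₁ = 0.17 × 1.4 × 10^8 × 2.14 = 5.093 × 10^7 m³
ΔV₂ = 0.071 × 7.1 × 10^7 × 2.14 = 1.079 × 10^7 m³
ΔV = ΔV₁ + ΔV₂ = 6.172 × 10^7 m³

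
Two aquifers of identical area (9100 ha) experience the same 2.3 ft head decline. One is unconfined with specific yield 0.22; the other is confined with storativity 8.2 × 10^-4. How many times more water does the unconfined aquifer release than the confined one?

ΔV_u / ΔV_c ≈ 268

A = 9100 ha = 9.1 × 10^7 m²
Δh = 2.3 ft = 0.701 m
Unconfined: ΔV_u = Sy × A × Δh = 0.22 × 9.1 × 10^7 × 0.701 = 1.403 × 10^7 m³
Confined: ΔV_c = S × A × Δh = 8.2 × 10^-4 × 9.1 × 10^7 × 0.701 = 52310 m³
Ratio = ΔV_u / ΔV_c = Sy / S = 0.22 / 8.2 × 10^-4 = 268.3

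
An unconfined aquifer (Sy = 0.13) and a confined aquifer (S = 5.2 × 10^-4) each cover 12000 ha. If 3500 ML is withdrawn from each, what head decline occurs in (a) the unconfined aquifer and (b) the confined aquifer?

A = 12000 ha = 1.2 × 10^8 m²
ΔV = 3500 ML = 3.5 × 10^6 m³
Unconfined: Δh_u = ΔV/(Sy·A) = 3.5 × 10^6/(0.13 × 1.2 × 10^8) = 0.2244 m
Confined: Δh_c = ΔV/(S·A) = 3.5 × 10^6/(5.2 × 10^-4 × 1.2 × 10^8) = 56.09 m

Δh_u ≈ 0.224 m; Δh_c ≈ 56.1 m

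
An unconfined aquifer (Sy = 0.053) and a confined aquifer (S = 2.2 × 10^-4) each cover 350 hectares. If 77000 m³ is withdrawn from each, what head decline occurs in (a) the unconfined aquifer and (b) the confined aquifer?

Δh_u ≈ 0.415 m; Δh_c ≈ 100 m

A = 350 hectares = 3.5 × 10^6 m²
Unconfined: Δh_u = ΔV/(Sy·A) = 77000/(0.053 × 3.5 × 10^6) = 0.4151 m
Confined: Δh_c = ΔV/(S·A) = 77000/(2.2 × 10^-4 × 3.5 × 10^6) = 100 m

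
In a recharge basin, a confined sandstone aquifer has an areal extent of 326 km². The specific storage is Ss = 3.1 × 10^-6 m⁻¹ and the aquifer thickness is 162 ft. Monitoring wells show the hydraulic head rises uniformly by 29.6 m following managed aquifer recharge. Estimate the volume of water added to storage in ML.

ΔV ≈ 1480 ML

b = 162 ft = 49.38 m
S = Ss × b = 3.1 × 10^-6 m⁻¹ × 49.38 m = 1.531 × 10^-4
A = 326 km² = 3.26 × 10^8 m²
ΔV = S × A × Δh = 1.531 × 10^-4 × 3.26 × 10^8 m² × 29.6 m = 1.477 × 10^6 m³
ΔV = 1.477 × 10^6 m³ = 1477 ML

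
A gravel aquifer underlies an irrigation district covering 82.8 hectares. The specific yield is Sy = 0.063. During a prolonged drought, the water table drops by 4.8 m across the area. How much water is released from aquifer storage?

ΔV ≈ 2.5 × 10^5 m³

A = 82.8 hectares = 8.28 × 10^5 m²
ΔV = Sy × A × Δh = 0.063 × 8.28 × 10^5 m² × 4.8 m = 2.504 × 10^5 m³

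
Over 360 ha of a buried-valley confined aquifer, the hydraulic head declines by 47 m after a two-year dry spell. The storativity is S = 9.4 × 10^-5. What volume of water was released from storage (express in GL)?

ΔV ≈ 0.0159 GL

A = 360 ha = 3.6 × 10^6 m²
ΔV = S × A × Δh = 9.4 × 10^-5 × 3.6 × 10^6 m² × 47 m = 15900 m³
ΔV = 15900 m³ = 0.0159 GL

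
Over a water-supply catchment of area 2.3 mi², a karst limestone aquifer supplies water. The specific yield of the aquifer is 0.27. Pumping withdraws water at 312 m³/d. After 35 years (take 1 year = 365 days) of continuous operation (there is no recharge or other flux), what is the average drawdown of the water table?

Δh ≈ 2.48 m

A = 2.3 mi² = 5.957 × 10^6 m²
t = 35 years = 12780 d
ΔV = Q × t = 312 m³/d × 12780 d = 3.986 × 10^6 m³
Δh = ΔV / (Sy × A) = 3.986 × 10^6 / (0.27 × 5.957 × 10^6) = 2.478 m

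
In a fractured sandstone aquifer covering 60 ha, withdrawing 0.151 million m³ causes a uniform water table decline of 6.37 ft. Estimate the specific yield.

Sy ≈ 0.13

A = 60 ha = 6 × 10^5 m²
Δh = 6.37 ft = 1.942 m
ΔV = 0.151 million m³ = 1.51 × 10^5 m³
Sy = ΔV / (A × Δh) = 1.51 × 10^5 m³ / (6 × 10^5 m² × 1.942 m) = 0.1296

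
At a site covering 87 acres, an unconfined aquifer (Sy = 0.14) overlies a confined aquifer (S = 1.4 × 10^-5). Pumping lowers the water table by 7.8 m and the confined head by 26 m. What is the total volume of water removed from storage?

ΔV ≈ 3.85 × 10^5 m³

A = 87 acres = 3.521 × 10^5 m²
Unconfined: ΔV_u = Sy × A × Δh_u = 0.14 × 3.521 × 10^5 × 7.8 = 3.845 × 10^5 m³
Confined: ΔV_c = S × A × Δh_c = 1.4 × 10^-5 × 3.521 × 10^5 × 26 = 128.2 m³
Total ΔV = 3.845 × 10^5 + 128.2 = 3.846 × 10^5 m³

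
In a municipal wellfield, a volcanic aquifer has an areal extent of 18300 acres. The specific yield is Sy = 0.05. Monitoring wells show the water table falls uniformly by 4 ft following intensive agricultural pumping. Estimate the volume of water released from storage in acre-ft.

A = 18300 acres = 7.406 × 10^7 m²
Δh = 4 ft = 1.219 m
ΔV = Sy × A × Δh = 0.05 × 7.406 × 10^7 m² × 1.219 m = 4.515 × 10^6 m³
ΔV = 4.515 × 10^6 m³ = 3660 acre-ft

ΔV ≈ 3660 acre-ft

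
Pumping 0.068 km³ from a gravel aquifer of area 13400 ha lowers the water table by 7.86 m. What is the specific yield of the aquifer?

A = 13400 ha = 1.34 × 10^8 m²
ΔV = 0.068 km³ = 6.8 × 10^7 m³
Sy = ΔV / (A × Δh) = 6.8 × 10^7 m³ / (1.34 × 10^8 m² × 7.86 m) = 0.06456

Sy ≈ 0.065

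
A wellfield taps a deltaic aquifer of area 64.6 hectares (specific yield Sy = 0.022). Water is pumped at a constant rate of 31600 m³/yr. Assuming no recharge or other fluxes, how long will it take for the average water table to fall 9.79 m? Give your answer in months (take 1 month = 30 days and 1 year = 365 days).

t ≈ 53.6 months

A = 64.6 hectares = 6.46 × 10^5 m²
ΔV = Sy × A × Δh = 0.022 × 6.46 × 10^5 × 9.79 = 1.391 × 10^5 m³
Q = 31600 m³/yr = 86.58 m³/d
t = ΔV / Q = 1.391 × 10^5 m³ / 86.58 m³/d = 1607 d
t = 1607 d ≈ 53.57 months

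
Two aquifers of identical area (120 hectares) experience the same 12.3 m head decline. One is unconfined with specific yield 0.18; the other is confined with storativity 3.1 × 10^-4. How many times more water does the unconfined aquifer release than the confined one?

ΔV_u / ΔV_c ≈ 581

A = 120 hectares = 1.2 × 10^6 m²
Unconfined: ΔV_u = Sy × A × Δh = 0.18 × 1.2 × 10^6 × 12.3 = 2.657 × 10^6 m³
Confined: ΔV_c = S × A × Δh = 3.1 × 10^-4 × 1.2 × 10^6 × 12.3 = 4576 m³
Ratio = ΔV_u / ΔV_c = Sy / S = 0.18 / 3.1 × 10^-4 = 580.6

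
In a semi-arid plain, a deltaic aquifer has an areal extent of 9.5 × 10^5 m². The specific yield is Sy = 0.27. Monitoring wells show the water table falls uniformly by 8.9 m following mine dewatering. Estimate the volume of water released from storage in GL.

ΔV ≈ 2.28 GL

ΔV = Sy × A × Δh = 0.27 × 9.5 × 10^5 m² × 8.9 m = 2.283 × 10^6 m³
ΔV = 2.283 × 10^6 m³ = 2.283 GL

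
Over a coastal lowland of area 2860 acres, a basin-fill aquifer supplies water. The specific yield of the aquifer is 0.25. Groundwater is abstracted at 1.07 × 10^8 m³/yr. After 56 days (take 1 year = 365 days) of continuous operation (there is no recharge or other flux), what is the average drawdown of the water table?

A = 2860 acres = 1.157 × 10^7 m²
Q = 1.07 × 10^8 m³/yr = 2.932 × 10^5 m³/d
ΔV = Q × t = 2.932 × 10^5 m³/d × 56 d = 1.642 × 10^7 m³
Δh = ΔV / (Sy × A) = 1.642 × 10^7 / (0.25 × 1.157 × 10^7) = 5.674 m

Δh ≈ 5.67 m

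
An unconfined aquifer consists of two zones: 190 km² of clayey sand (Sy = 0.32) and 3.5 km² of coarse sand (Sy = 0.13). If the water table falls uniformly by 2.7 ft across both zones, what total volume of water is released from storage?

A₁ = 190 km² = 1.9 × 10^8 m²; A₂ = 3.5 km² = 3.5 × 10^6 m²
Δh = 2.7 ft = 0.823 m
ΔV₁ = 0.32 × 1.9 × 10^8 × 0.823 = 5.004 × 10^7 m³
ΔV₂ = 0.13 × 3.5 × 10^6 × 0.823 = 3.744 × 10^5 m³
ΔV = ΔV₁ + ΔV₂ = 5.041 × 10^7 m³

ΔV ≈ 5.04 × 10^7 m³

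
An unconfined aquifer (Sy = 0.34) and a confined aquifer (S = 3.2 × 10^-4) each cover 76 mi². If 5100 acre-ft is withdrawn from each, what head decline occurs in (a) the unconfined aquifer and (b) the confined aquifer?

Δh_u ≈ 0.094 m; Δh_c ≈ 99.9 m

A = 76 mi² = 1.968 × 10^8 m²
ΔV = 5100 acre-ft = 6.291 × 10^6 m³
Unconfined: Δh_u = ΔV/(Sy·A) = 6.291 × 10^6/(0.34 × 1.968 × 10^8) = 0.094 m
Confined: Δh_c = ΔV/(S·A) = 6.291 × 10^6/(3.2 × 10^-4 × 1.968 × 10^8) = 99.87 m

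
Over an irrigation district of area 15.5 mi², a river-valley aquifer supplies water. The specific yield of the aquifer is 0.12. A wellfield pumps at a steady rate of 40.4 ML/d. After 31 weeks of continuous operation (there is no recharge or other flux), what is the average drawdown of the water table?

A = 15.5 mi² = 4.014 × 10^7 m²
Q = 40.4 ML/d = 40400 m³/d
t = 31 weeks = 217 d
ΔV = Q × t = 40400 m³/d × 217 d = 8.767 × 10^6 m³
Δh = ΔV / (Sy × A) = 8.767 × 10^6 / (0.12 × 4.014 × 10^7) = 1.82 m

Δh ≈ 1.82 m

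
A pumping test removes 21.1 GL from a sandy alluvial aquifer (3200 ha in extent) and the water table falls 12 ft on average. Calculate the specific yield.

Sy ≈ 0.18

A = 3200 ha = 3.2 × 10^7 m²
Δh = 12 ft = 3.658 m
ΔV = 21.1 GL = 2.11 × 10^7 m³
Sy = ΔV / (A × Δh) = 2.11 × 10^7 m³ / (3.2 × 10^7 m² × 3.658 m) = 0.1803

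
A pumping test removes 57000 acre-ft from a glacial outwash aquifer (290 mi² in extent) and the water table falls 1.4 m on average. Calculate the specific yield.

A = 290 mi² = 7.511 × 10^8 m²
ΔV = 57000 acre-ft = 7.031 × 10^7 m³
Sy = ΔV / (A × Δh) = 7.031 × 10^7 m³ / (7.511 × 10^8 m² × 1.4 m) = 0.06686

Sy ≈ 0.067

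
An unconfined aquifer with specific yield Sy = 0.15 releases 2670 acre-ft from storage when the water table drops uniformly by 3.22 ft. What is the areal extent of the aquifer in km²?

Δh = 3.22 ft = 0.9815 m
ΔV = 2670 acre-ft = 3.293 × 10^6 m³
A = ΔV / (Sy × Δh) = 3.293 × 10^6 / (0.15 × 0.9815) = 2.237 × 10^7 m²
A = 2.237 × 10^7 m² = 22.37 km²

A ≈ 22.4 km²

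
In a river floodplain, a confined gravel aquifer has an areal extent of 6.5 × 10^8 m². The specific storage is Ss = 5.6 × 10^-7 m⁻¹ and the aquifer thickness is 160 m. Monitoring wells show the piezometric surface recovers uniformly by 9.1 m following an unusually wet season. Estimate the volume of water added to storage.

ΔV ≈ 5.3 × 10^5 m³

S = Ss × b = 5.6 × 10^-7 m⁻¹ × 160 m = 8.96 × 10^-5
ΔV = S × A × Δh = 8.96 × 10^-5 × 6.5 × 10^8 m² × 9.1 m = 5.3 × 10^5 m³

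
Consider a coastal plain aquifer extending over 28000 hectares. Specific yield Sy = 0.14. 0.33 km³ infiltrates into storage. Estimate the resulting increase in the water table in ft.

Δh ≈ 27.6 ft

A = 28000 hectares = 2.8 × 10^8 m²
ΔV = 0.33 km³ = 3.3 × 10^8 m³
Δh = ΔV / (Sy × A) = 3.3 × 10^8 m³ / (0.14 × 2.8 × 10^8 m²) = 8.418 m
Δh = 8.418 m = 27.62 ft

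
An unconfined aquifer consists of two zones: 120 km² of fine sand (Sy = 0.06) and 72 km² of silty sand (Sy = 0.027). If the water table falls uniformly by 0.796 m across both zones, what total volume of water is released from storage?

A₁ = 120 km² = 1.2 × 10^8 m²; A₂ = 72 km² = 7.2 × 10^7 m²
ΔV₁ = 0.06 × 1.2 × 10^8 × 0.796 = 5.731 × 10^6 m³
ΔV₂ = 0.027 × 7.2 × 10^7 × 0.796 = 1.547 × 10^6 m³
ΔV = ΔV₁ + ΔV₂ = 7.279 × 10^6 m³

ΔV ≈ 7.28 × 10^6 m³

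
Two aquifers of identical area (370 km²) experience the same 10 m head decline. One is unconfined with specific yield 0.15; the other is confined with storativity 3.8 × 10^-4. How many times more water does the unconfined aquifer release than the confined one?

ΔV_u / ΔV_c ≈ 395

A = 370 km² = 3.7 × 10^8 m²
Unconfined: ΔV_u = Sy × A × Δh = 0.15 × 3.7 × 10^8 × 10 = 5.55 × 10^8 m³
Confined: ΔV_c = S × A × Δh = 3.8 × 10^-4 × 3.7 × 10^8 × 10 = 1.406 × 10^6 m³
Ratio = ΔV_u / ΔV_c = Sy / S = 0.15 / 3.8 × 10^-4 = 394.7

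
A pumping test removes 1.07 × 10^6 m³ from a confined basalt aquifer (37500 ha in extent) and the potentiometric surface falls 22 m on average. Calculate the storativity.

A = 37500 ha = 3.75 × 10^8 m²
S = ΔV / (A × Δh) = 1.07 × 10^6 m³ / (3.75 × 10^8 m² × 22 m) = 1.297 × 10^-4

S ≈ 1.3 × 10^-4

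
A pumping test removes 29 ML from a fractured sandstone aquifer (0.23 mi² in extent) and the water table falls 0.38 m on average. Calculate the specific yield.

Sy ≈ 0.13

A = 0.23 mi² = 5.957 × 10^5 m²
ΔV = 29 ML = 29000 m³
Sy = ΔV / (A × Δh) = 29000 m³ / (5.957 × 10^5 m² × 0.38 m) = 0.1281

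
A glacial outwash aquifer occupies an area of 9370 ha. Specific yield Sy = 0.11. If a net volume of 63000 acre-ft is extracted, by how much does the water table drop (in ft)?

A = 9370 ha = 9.37 × 10^7 m²
ΔV = 63000 acre-ft = 7.771 × 10^7 m³
Δh = ΔV / (Sy × A) = 7.771 × 10^7 m³ / (0.11 × 9.37 × 10^7 m²) = 7.539 m
Δh = 7.539 m = 24.74 ft

Δh ≈ 24.7 ft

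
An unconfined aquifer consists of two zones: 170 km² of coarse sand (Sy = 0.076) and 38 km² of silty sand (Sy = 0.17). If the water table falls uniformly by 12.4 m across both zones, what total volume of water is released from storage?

ΔV ≈ 2.4 × 10^8 m³

A₁ = 170 km² = 1.7 × 10^8 m²; A₂ = 38 km² = 3.8 × 10^7 m²
ΔV₁ = 0.076 × 1.7 × 10^8 × 12.4 = 1.602 × 10^8 m³
ΔV₂ = 0.17 × 3.8 × 10^7 × 12.4 = 8.01 × 10^7 m³
ΔV = ΔV₁ + ΔV₂ = 2.403 × 10^8 m³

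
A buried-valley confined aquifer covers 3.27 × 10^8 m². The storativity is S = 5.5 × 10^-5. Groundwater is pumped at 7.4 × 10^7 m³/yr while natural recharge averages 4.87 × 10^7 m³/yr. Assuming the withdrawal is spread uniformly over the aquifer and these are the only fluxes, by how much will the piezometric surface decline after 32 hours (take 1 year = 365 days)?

Net abstraction = 7.4 × 10^7 − 4.87 × 10^7 = 2.53 × 10^7 m³/yr
Q_net = 2.53 × 10^7 m³/yr = 69320 m³/d
t = 32 hours = 1.333 d
ΔV = Q × t = 69320 m³/d × 1.333 d = 92420 m³
Δh = ΔV / (S × A) = 92420 / (5.5 × 10^-5 × 3.27 × 10^8) = 5.139 m

Δh ≈ 5.14 m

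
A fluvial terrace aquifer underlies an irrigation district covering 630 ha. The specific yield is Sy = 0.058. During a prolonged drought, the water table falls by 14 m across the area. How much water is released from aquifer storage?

ΔV ≈ 5.12 × 10^6 m³

A = 630 ha = 6.3 × 10^6 m²
ΔV = Sy × A × Δh = 0.058 × 6.3 × 10^6 m² × 14 m = 5.116 × 10^6 m³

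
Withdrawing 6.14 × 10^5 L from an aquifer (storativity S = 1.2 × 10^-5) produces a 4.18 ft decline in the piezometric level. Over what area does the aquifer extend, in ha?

A ≈ 4020 ha

Δh = 4.18 ft = 1.274 m
ΔV = 6.14 × 10^5 L = 614 m³
A = ΔV / (S × Δh) = 614 / (1.2 × 10^-5 × 1.274) = 4.016 × 10^7 m²
A = 4.016 × 10^7 m² = 4016 ha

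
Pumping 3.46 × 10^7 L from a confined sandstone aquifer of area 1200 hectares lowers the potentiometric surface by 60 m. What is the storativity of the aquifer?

A = 1200 hectares = 1.2 × 10^7 m²
ΔV = 3.46 × 10^7 L = 34600 m³
S = ΔV / (A × Δh) = 34600 m³ / (1.2 × 10^7 m² × 60 m) = 4.806 × 10^-5

S ≈ 4.8 × 10^-5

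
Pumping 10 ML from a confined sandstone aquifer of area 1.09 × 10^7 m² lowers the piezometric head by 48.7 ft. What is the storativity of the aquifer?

S ≈ 6.2 × 10^-5

Δh = 48.7 ft = 14.84 m
ΔV = 10 ML = 10000 m³
S = ΔV / (A × Δh) = 10000 m³ / (1.09 × 10^7 m² × 14.84 m) = 6.181 × 10^-5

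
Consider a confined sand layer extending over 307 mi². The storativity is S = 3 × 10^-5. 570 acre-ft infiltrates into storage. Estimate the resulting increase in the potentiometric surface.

Δh ≈ 29.5 m

A = 307 mi² = 7.951 × 10^8 m²
ΔV = 570 acre-ft = 7.031 × 10^5 m³
Δh = ΔV / (S × A) = 7.031 × 10^5 m³ / (3 × 10^-5 × 7.951 × 10^8 m²) = 29.47 m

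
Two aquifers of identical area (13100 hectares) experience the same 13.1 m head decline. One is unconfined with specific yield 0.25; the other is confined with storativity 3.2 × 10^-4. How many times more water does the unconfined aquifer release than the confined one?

ΔV_u / ΔV_c ≈ 781

A = 13100 hectares = 1.31 × 10^8 m²
Unconfined: ΔV_u = Sy × A × Δh = 0.25 × 1.31 × 10^8 × 13.1 = 4.29 × 10^8 m³
Confined: ΔV_c = S × A × Δh = 3.2 × 10^-4 × 1.31 × 10^8 × 13.1 = 5.492 × 10^5 m³
Ratio = ΔV_u / ΔV_c = Sy / S = 0.25 / 3.2 × 10^-4 = 781.2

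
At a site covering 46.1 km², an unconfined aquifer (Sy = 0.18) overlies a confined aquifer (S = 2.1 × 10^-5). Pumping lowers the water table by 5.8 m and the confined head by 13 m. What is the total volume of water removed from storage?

A = 46.1 km² = 4.61 × 10^7 m²
Unconfined: ΔV_u = Sy × A × Δh_u = 0.18 × 4.61 × 10^7 × 5.8 = 4.813 × 10^7 m³
Confined: ΔV_c = S × A × Δh_c = 2.1 × 10^-5 × 4.61 × 10^7 × 13 = 12590 m³
Total ΔV = 4.813 × 10^7 + 12590 = 4.814 × 10^7 m³

ΔV ≈ 4.81 × 10^7 m³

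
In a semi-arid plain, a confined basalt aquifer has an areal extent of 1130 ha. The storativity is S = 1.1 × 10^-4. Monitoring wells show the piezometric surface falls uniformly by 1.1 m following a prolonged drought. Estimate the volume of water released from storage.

ΔV ≈ 1370 m³

A = 1130 ha = 1.13 × 10^7 m²
ΔV = S × A × Δh = 1.1 × 10^-4 × 1.13 × 10^7 m² × 1.1 m = 1367 m³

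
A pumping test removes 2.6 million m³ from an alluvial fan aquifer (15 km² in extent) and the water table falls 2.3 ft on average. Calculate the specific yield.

Sy ≈ 0.25

A = 15 km² = 1.5 × 10^7 m²
Δh = 2.3 ft = 0.701 m
ΔV = 2.6 million m³ = 2.6 × 10^6 m³
Sy = ΔV / (A × Δh) = 2.6 × 10^6 m³ / (1.5 × 10^7 m² × 0.701 m) = 0.2473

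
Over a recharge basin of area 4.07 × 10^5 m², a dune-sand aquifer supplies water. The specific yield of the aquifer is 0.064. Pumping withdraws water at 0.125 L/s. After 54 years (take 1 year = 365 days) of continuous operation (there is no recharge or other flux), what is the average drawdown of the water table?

Δh ≈ 8.17 m

Q = 0.125 L/s = 10.8 m³/d
t = 54 years = 19710 d
ΔV = Q × t = 10.8 m³/d × 19710 d = 2.129 × 10^5 m³
Δh = ΔV / (Sy × A) = 2.129 × 10^5 / (0.064 × 4.07 × 10^5) = 8.172 m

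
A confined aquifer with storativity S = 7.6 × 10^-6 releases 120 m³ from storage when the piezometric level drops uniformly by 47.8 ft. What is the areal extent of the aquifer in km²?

A ≈ 1.08 km²

Δh = 47.8 ft = 14.57 m
A = ΔV / (S × Δh) = 120 / (7.6 × 10^-6 × 14.57) = 1.084 × 10^6 m²
A = 1.084 × 10^6 m² = 1.084 km²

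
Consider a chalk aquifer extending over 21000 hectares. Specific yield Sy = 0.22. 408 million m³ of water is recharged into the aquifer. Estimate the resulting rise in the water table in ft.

Δh ≈ 29 ft

A = 21000 hectares = 2.1 × 10^8 m²
ΔV = 408 million m³ = 4.08 × 10^8 m³
Δh = ΔV / (Sy × A) = 4.08 × 10^8 m³ / (0.22 × 2.1 × 10^8 m²) = 8.831 m
Δh = 8.831 m = 28.97 ft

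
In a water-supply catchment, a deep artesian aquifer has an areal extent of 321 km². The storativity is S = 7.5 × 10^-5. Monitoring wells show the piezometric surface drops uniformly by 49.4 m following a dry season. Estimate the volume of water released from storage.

ΔV ≈ 1.19 × 10^6 m³

A = 321 km² = 3.21 × 10^8 m²
ΔV = S × A × Δh = 7.5 × 10^-5 × 3.21 × 10^8 m² × 49.4 m = 1.189 × 10^6 m³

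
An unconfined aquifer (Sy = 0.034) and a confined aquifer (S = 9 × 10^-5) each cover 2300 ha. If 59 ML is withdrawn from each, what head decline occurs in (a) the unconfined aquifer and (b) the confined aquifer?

A = 2300 ha = 2.3 × 10^7 m²
ΔV = 59 ML = 59000 m³
Unconfined: Δh_u = ΔV/(Sy·A) = 59000/(0.034 × 2.3 × 10^7) = 0.07545 m
Confined: Δh_c = ΔV/(S·A) = 59000/(9 × 10^-5 × 2.3 × 10^7) = 28.5 m

Δh_u ≈ 0.0754 m; Δh_c ≈ 28.5 m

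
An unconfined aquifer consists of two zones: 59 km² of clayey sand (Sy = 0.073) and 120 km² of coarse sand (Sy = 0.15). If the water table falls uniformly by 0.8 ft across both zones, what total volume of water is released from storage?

A₁ = 59 km² = 5.9 × 10^7 m²; A₂ = 120 km² = 1.2 × 10^8 m²
Δh = 0.8 ft = 0.2438 m
ΔV₁ = 0.073 × 5.9 × 10^7 × 0.2438 = 1.05 × 10^6 m³
ΔV₂ = 0.15 × 1.2 × 10^8 × 0.2438 = 4.389 × 10^6 m³
ΔV = ΔV₁ + ΔV₂ = 5.439 × 10^6 m³

ΔV ≈ 5.44 × 10^6 m³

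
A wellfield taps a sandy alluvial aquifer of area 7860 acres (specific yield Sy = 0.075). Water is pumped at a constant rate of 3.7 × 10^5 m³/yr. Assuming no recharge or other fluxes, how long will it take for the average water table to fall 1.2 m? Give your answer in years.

t ≈ 7.74 years

A = 7860 acres = 3.181 × 10^7 m²
ΔV = Sy × A × Δh = 0.075 × 3.181 × 10^7 × 1.2 = 2.863 × 10^6 m³
Q = 3.7 × 10^5 m³/yr = 1014 m³/d
t = ΔV / Q = 2.863 × 10^6 m³ / 1014 m³/d = 2824 d
t = 2824 d ≈ 7.737 years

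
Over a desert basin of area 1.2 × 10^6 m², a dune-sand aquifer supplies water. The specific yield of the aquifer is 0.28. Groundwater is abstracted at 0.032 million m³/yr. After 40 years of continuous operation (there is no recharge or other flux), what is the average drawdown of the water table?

Q = 0.032 million m³/yr = 87.67 m³/d
t = 40 years = 14600 d
ΔV = Q × t = 87.67 m³/d × 14600 d = 1.28 × 10^6 m³
Δh = ΔV / (Sy × A) = 1.28 × 10^6 / (0.28 × 1.2 × 10^6) = 3.81 m

Δh ≈ 3.81 m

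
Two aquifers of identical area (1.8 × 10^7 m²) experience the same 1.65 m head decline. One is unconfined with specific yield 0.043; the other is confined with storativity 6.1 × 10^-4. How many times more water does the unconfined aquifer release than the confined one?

Unconfined: ΔV_u = Sy × A × Δh = 0.043 × 1.8 × 10^7 × 1.65 = 1.277 × 10^6 m³
Confined: ΔV_c = S × A × Δh = 6.1 × 10^-4 × 1.8 × 10^7 × 1.65 = 18120 m³
Ratio = ΔV_u / ΔV_c = Sy / S = 0.043 / 6.1 × 10^-4 = 70.49

ΔV_u / ΔV_c ≈ 70.5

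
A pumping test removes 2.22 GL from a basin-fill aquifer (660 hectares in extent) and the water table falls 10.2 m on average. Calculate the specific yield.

A = 660 hectares = 6.6 × 10^6 m²
ΔV = 2.22 GL = 2.22 × 10^6 m³
Sy = ΔV / (A × Δh) = 2.22 × 10^6 m³ / (6.6 × 10^6 m² × 10.2 m) = 0.03298

Sy ≈ 0.033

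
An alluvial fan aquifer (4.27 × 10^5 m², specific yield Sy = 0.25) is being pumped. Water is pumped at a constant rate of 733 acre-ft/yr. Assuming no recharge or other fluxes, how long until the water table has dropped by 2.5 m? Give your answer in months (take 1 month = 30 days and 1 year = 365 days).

t ≈ 3.59 months

ΔV = Sy × A × Δh = 0.25 × 4.27 × 10^5 × 2.5 = 2.669 × 10^5 m³
Q = 733 acre-ft/yr = 2477 m³/d
t = ΔV / Q = 2.669 × 10^5 m³ / 2477 m³/d = 107.7 d
t = 107.7 d ≈ 3.591 months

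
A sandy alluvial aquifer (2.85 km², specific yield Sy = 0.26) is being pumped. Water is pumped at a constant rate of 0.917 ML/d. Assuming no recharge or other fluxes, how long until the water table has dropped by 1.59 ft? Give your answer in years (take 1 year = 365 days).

t ≈ 1.07 years

A = 2.85 km² = 2.85 × 10^6 m²
Δh = 1.59 ft = 0.4846 m
ΔV = Sy × A × Δh = 0.26 × 2.85 × 10^6 × 0.4846 = 3.591 × 10^5 m³
Q = 0.917 ML/d = 917 m³/d
t = ΔV / Q = 3.591 × 10^5 m³ / 917 m³/d = 391.6 d
t = 391.6 d ≈ 1.073 years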